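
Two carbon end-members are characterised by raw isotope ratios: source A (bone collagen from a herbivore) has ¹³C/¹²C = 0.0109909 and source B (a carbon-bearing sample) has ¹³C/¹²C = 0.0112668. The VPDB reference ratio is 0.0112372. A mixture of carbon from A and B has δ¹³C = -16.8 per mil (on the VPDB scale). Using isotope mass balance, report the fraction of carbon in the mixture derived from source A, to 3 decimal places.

0.792

δ_A = (0.0109909/0.0112372 − 1)×1000 = (0.978082 − 1)×1000 = -21.918 per mil
δ_B = (0.0112668/0.0112372 − 1)×1000 = (1.002634 − 1)×1000 = 2.634 per mil
f_A = (δ_mix − δ_B)/(δ_A − δ_B) = (-16.8 − (2.634))/(-21.918 − (2.634))
f_A = -19.434 / -24.552 = 0.7915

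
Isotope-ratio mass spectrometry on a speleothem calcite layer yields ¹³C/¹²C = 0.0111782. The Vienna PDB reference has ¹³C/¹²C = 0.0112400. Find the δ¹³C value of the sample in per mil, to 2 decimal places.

-5.50 per mil

δ¹³C = (R_sample / R_standard − 1) × 1000
R_sample / R_standard = 0.0111782 / 0.0112400 = 0.994502
δ¹³C = (0.994502 − 1) × 1000 = -5.498 per mil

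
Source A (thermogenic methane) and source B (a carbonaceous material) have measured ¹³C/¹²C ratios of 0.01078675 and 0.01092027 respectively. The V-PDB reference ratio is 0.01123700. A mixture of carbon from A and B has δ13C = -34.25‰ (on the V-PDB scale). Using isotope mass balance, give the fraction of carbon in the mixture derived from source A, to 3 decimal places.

δ_A = (0.01078675/0.01123700 − 1)×1000 = (0.959931 − 1)×1000 = -40.069‰
δ_B = (0.01092027/0.01123700 − 1)×1000 = (0.971814 − 1)×1000 = -28.186‰
f_A = (δ_mix − δ_B)/(δ_A − δ_B) = (-34.25 − (-28.186))/(-40.069 − (-28.186))
f_A = -6.064 / -11.882 = 0.5103

0.510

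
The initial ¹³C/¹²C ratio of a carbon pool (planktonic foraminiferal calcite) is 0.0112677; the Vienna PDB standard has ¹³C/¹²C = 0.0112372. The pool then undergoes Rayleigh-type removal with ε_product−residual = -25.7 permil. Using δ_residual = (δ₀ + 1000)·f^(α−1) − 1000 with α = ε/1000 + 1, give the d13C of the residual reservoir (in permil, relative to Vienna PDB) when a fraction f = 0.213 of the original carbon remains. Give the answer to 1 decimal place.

δ₀ = (0.0112677/0.0112372 − 1)×1000 = (1.002714 − 1)×1000 = 2.714 permil
α − 1 = ε/1000 = -0.0257
f^(α−1) = 0.213^(-0.0257) = 1.040544
δ_res = (2.714 + 1000) × 1.040544 − 1000 = 1043.369 − 1000 = 43.37 permil

43.4 permil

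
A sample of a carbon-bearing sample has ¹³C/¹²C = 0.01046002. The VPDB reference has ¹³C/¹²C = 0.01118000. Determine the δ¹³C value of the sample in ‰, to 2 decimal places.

-64.40‰

δ¹³C = (R_sample / R_standard − 1) × 1000
R_sample / R_standard = 0.01046002 / 0.01118000 = 0.935601
δ¹³C = (0.935601 − 1) × 1000 = -64.399‰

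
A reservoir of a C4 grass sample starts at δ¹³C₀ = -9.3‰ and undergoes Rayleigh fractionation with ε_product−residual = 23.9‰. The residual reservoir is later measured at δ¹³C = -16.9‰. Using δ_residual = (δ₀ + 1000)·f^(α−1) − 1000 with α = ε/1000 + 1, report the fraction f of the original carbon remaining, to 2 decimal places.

0.72

α − 1 = ε/1000 = 0.0239
(δ_res + 1000)/(δ₀ + 1000) = (-16.9 + 1000)/(-9.3 + 1000) = 983.1/990.7 = 0.992329
f = 0.992329^(1/0.0239) = exp(ln(0.992329)/0.0239) = exp(-0.00770/0.0239)
f = exp(-0.3222) = 0.7245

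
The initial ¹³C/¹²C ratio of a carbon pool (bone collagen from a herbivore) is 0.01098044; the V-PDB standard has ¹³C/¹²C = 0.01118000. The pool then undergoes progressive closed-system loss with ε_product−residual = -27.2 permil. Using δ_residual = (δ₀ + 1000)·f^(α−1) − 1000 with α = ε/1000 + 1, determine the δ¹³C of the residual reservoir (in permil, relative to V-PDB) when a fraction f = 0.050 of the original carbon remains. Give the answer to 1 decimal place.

65.5 permil

δ₀ = (0.01098044/0.01118000 − 1)×1000 = (0.982150 − 1)×1000 = -17.850 permil
α − 1 = ε/1000 = -0.0272
f^(α−1) = 0.050^(-0.0272) = 1.084896
δ_res = (-17.850 + 1000) × 1.084896 − 1000 = 1065.531 − 1000 = 65.53 permil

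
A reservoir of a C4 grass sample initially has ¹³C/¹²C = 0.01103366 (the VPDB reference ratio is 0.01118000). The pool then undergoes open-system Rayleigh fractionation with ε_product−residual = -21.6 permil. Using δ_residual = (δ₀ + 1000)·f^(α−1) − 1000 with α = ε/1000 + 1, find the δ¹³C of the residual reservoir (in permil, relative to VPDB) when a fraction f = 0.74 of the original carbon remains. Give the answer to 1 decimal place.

-6.6 permil

δ₀ = (0.01103366/0.01118000 − 1)×1000 = (0.986911 − 1)×1000 = -13.089 permil
α − 1 = ε/1000 = -0.0216
f^(α−1) = 0.74^(-0.0216) = 1.006525
δ_res = (-13.089 + 1000) × 1.006525 − 1000 = 993.350 − 1000 = -6.65 permil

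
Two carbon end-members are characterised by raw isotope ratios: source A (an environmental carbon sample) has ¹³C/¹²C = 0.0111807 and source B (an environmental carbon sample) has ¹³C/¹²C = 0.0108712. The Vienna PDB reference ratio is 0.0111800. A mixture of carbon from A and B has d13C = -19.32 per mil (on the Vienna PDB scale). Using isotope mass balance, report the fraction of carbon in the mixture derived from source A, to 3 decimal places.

δ_A = (0.0111807/0.0111800 − 1)×1000 = (1.000063 − 1)×1000 = 0.063 per mil
δ_B = (0.0108712/0.0111800 − 1)×1000 = (0.972379 − 1)×1000 = -27.621 per mil
f_A = (δ_mix − δ_B)/(δ_A − δ_B) = (-19.32 − (-27.621))/(0.063 − (-27.621))
f_A = 8.301 / 27.683 = 0.2998

0.300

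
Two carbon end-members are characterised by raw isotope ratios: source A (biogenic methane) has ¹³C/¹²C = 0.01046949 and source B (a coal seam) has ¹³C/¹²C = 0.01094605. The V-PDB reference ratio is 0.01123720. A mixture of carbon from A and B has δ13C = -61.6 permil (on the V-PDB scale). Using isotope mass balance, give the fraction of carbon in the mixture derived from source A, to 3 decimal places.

0.842

δ_A = (0.01046949/0.01123720 − 1)×1000 = (0.931681 − 1)×1000 = -68.319 permil
δ_B = (0.01094605/0.01123720 − 1)×1000 = (0.974091 − 1)×1000 = -25.909 permil
f_A = (δ_mix − δ_B)/(δ_A − δ_B) = (-61.6 − (-25.909))/(-68.319 − (-25.909))
f_A = -35.691 / -42.409 = 0.8416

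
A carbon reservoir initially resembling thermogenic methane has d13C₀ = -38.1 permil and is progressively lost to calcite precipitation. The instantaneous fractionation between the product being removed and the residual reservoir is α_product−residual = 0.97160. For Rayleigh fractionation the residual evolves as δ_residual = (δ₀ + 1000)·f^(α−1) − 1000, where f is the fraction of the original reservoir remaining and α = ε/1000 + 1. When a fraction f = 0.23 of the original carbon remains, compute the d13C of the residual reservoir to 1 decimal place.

Rayleigh residual: δ_res = (δ₀ + 1000)·f^(α−1) − 1000
α − 1 = -0.02840
f^(α−1) = 0.23^(-0.02840) = 1.042622
δ_res = (-38.1 + 1000) × 1.042622 − 1000 = 1002.898 − 1000 = 2.90 permil

2.9 permil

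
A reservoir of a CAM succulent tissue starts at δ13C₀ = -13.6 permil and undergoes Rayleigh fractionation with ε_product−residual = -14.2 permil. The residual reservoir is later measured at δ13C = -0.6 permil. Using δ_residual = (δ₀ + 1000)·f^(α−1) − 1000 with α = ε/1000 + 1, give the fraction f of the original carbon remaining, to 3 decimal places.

α − 1 = ε/1000 = -0.0142
(δ_res + 1000)/(δ₀ + 1000) = (-0.6 + 1000)/(-13.6 + 1000) = 999.4/986.4 = 1.013179
f = 1.013179^(1/-0.0142) = exp(ln(1.013179)/-0.0142) = exp(0.01309/-0.0142)
f = exp(-0.9221) = 0.3977

0.398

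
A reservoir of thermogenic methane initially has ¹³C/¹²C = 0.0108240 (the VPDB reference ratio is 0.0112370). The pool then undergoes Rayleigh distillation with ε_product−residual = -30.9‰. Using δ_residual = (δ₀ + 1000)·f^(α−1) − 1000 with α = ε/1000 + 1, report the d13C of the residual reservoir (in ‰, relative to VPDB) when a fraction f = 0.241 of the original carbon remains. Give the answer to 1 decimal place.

δ₀ = (0.0108240/0.0112370 − 1)×1000 = (0.963246 − 1)×1000 = -36.754‰
α − 1 = ε/1000 = -0.0309
f^(α−1) = 0.241^(-0.0309) = 1.044950
δ_res = (-36.754 + 1000) × 1.044950 − 1000 = 1006.545 − 1000 = 6.54‰

6.5‰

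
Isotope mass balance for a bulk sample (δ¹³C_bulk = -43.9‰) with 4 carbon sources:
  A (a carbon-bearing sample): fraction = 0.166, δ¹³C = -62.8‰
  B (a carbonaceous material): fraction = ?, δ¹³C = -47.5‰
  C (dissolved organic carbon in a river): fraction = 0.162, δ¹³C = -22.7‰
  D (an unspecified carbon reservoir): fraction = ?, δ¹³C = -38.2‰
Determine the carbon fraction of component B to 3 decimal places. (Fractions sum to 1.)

0.444

Let f_B and f_D be the unknown fractions; fractions sum to 1 so f_B + f_D = 0.672.
Mass balance: Σ fᵢ·δᵢ = δ_bulk ⇒ f_B·(-47.5) + f_D·(-38.2) = -43.9 − (-14.102) = -29.798
Substitute f_D = 0.672 − f_B:
f_B·(-47.5 − -38.2) = -29.798 − 0.672×(-38.2) = -4.127
f_B = -4.127 / -9.3 = 0.4438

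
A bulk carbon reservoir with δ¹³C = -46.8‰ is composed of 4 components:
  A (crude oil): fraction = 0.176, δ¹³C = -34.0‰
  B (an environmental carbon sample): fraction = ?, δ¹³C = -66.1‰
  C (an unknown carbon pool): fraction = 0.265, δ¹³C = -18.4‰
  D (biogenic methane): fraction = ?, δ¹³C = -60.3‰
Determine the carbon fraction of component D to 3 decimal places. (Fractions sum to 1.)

0.174

Let f_D and f_B be the unknown fractions; fractions sum to 1 so f_D + f_B = 0.559.
Mass balance: Σ fᵢ·δᵢ = δ_bulk ⇒ f_D·(-60.3) + f_B·(-66.1) = -46.8 − (-10.860) = -35.940
Substitute f_B = 0.559 − f_D:
f_D·(-60.3 − -66.1) = -35.940 − 0.559×(-66.1) = 1.010
f_D = 1.010 / 5.8 = 0.1741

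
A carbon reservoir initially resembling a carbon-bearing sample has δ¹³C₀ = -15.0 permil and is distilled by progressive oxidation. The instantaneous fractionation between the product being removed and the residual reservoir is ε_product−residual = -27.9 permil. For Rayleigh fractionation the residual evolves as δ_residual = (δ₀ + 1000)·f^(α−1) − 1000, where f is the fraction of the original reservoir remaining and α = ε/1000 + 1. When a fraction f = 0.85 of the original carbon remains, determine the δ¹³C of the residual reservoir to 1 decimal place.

Rayleigh residual: δ_res = (δ₀ + 1000)·f^(α−1) − 1000
α = ε/1000 + 1 = 0.97210, so α − 1 = -0.02790
f^(α−1) = 0.85^(-0.02790) = 1.004545
δ_res = (-15.0 + 1000) × 1.004545 − 1000 = 989.476 − 1000 = -10.52 permil

-10.5 permil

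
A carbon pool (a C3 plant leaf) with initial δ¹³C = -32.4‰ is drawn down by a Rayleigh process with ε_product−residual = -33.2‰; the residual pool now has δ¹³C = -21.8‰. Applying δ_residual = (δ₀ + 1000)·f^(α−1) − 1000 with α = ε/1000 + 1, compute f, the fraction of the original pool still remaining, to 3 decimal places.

α − 1 = ε/1000 = -0.0332
(δ_res + 1000)/(δ₀ + 1000) = (-21.8 + 1000)/(-32.4 + 1000) = 978.2/967.6 = 1.010955
f = 1.010955^(1/-0.0332) = exp(ln(1.010955)/-0.0332) = exp(0.01090/-0.0332)
f = exp(-0.3282) = 0.7202

0.720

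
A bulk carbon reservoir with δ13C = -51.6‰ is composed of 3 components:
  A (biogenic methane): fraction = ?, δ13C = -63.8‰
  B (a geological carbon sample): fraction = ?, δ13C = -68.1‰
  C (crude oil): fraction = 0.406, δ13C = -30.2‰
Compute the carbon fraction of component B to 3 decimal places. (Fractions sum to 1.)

Let f_B and f_A be the unknown fractions; fractions sum to 1 so f_B + f_A = 0.594.
Mass balance: Σ fᵢ·δᵢ = δ_bulk ⇒ f_B·(-68.1) + f_A·(-63.8) = -51.6 − (-12.261) = -39.339
Substitute f_A = 0.594 − f_B:
f_B·(-68.1 − -63.8) = -39.339 − 0.594×(-63.8) = -1.442
f_B = -1.442 / -4.3 = 0.3353

0.335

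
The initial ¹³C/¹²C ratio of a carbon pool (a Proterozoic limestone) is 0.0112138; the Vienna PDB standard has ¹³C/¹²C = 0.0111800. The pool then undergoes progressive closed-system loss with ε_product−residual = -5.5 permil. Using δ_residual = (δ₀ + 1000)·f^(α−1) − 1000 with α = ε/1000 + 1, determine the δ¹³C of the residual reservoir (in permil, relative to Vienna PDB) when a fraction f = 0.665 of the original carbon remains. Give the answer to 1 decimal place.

5.3 permil

δ₀ = (0.0112138/0.0111800 − 1)×1000 = (1.003023 − 1)×1000 = 3.023 permil
α − 1 = ε/1000 = -0.0055
f^(α−1) = 0.665^(-0.0055) = 1.002246
δ_res = (3.023 + 1000) × 1.002246 − 1000 = 1005.276 − 1000 = 5.28 permil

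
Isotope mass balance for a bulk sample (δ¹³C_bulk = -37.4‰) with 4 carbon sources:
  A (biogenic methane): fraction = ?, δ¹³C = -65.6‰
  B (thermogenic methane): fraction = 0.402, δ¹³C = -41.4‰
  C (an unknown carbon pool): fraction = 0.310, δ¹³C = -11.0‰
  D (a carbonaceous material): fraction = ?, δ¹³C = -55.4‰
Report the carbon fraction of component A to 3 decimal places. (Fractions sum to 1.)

Let f_A and f_D be the unknown fractions; fractions sum to 1 so f_A + f_D = 0.288.
Mass balance: Σ fᵢ·δᵢ = δ_bulk ⇒ f_A·(-65.6) + f_D·(-55.4) = -37.4 − (-20.053) = -17.347
Substitute f_D = 0.288 − f_A:
f_A·(-65.6 − -55.4) = -17.347 − 0.288×(-55.4) = -1.392
f_A = -1.392 / -10.2 = 0.1365

0.136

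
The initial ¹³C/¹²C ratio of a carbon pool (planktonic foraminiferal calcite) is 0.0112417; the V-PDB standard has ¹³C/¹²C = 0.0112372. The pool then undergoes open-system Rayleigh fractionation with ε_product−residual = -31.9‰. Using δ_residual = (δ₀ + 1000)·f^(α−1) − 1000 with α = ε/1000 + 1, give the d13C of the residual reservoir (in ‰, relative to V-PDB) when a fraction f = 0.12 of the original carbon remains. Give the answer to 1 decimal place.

δ₀ = (0.0112417/0.0112372 − 1)×1000 = (1.000400 − 1)×1000 = 0.400‰
α − 1 = ε/1000 = -0.0319
f^(α−1) = 0.12^(-0.0319) = 1.069976
δ_res = (0.400 + 1000) × 1.069976 − 1000 = 1070.405 − 1000 = 70.40‰

70.4‰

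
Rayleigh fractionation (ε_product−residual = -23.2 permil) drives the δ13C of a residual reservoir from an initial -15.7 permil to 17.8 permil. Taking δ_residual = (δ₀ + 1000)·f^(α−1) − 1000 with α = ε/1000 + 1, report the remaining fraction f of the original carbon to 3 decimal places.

α − 1 = ε/1000 = -0.0232
(δ_res + 1000)/(δ₀ + 1000) = (17.8 + 1000)/(-15.7 + 1000) = 1017.8/984.3 = 1.034034
f = 1.034034^(1/-0.0232) = exp(ln(1.034034)/-0.0232) = exp(0.03347/-0.0232)
f = exp(-1.4426) = 0.2363

0.236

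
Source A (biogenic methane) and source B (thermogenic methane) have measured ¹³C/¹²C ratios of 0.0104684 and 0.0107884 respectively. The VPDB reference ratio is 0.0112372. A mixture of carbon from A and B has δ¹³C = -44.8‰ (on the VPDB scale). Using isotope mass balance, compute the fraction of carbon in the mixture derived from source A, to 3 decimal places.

δ_A = (0.0104684/0.0112372 − 1)×1000 = (0.931584 − 1)×1000 = -68.416‰
δ_B = (0.0107884/0.0112372 − 1)×1000 = (0.960061 − 1)×1000 = -39.939‰
f_A = (δ_mix − δ_B)/(δ_A − δ_B) = (-44.8 − (-39.939))/(-68.416 − (-39.939))
f_A = -4.861 / -28.477 = 0.1707

0.171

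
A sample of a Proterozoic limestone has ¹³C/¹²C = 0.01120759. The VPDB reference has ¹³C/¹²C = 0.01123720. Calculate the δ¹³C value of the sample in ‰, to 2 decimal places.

-2.63‰

δ¹³C = (R_sample / R_standard − 1) × 1000
R_sample / R_standard = 0.01120759 / 0.01123720 = 0.997365
δ¹³C = (0.997365 − 1) × 1000 = -2.635‰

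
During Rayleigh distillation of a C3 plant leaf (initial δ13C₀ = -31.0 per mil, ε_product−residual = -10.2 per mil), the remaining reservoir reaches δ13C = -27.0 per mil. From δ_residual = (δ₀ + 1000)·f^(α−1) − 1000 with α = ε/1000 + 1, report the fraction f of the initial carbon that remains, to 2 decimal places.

0.67

α − 1 = ε/1000 = -0.0102
(δ_res + 1000)/(δ₀ + 1000) = (-27.0 + 1000)/(-31.0 + 1000) = 973.0/969.0 = 1.004128
f = 1.004128^(1/-0.0102) = exp(ln(1.004128)/-0.0102) = exp(0.00412/-0.0102)
f = exp(-0.4039) = 0.6677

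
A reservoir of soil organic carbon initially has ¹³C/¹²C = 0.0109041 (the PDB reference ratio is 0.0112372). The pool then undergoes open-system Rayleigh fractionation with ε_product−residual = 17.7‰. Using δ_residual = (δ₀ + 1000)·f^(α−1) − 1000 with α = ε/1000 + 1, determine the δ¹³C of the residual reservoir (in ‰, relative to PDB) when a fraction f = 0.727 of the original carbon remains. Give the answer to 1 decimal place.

δ₀ = (0.0109041/0.0112372 − 1)×1000 = (0.970357 − 1)×1000 = -29.643‰
α − 1 = ε/1000 = 0.0177
f^(α−1) = 0.727^(0.0177) = 0.994373
δ_res = (-29.643 + 1000) × 0.994373 − 1000 = 964.897 − 1000 = -35.10‰

-35.1‰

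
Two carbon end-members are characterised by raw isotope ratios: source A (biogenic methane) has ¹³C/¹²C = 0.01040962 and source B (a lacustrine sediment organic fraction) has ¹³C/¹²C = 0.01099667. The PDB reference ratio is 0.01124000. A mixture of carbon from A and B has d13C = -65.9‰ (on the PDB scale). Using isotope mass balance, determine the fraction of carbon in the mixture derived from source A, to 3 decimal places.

0.847

δ_A = (0.01040962/0.01124000 − 1)×1000 = (0.926123 − 1)×1000 = -73.877‰
δ_B = (0.01099667/0.01124000 − 1)×1000 = (0.978351 − 1)×1000 = -21.649‰
f_A = (δ_mix − δ_B)/(δ_A − δ_B) = (-65.9 − (-21.649))/(-73.877 − (-21.649))
f_A = -44.251 / -52.229 = 0.8473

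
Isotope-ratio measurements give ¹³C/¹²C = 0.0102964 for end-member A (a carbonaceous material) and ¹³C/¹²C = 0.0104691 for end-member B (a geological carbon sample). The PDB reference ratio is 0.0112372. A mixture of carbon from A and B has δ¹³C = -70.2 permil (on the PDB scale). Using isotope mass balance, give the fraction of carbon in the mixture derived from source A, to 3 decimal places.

δ_A = (0.0102964/0.0112372 − 1)×1000 = (0.916278 − 1)×1000 = -83.722 permil
δ_B = (0.0104691/0.0112372 − 1)×1000 = (0.931647 − 1)×1000 = -68.353 permil
f_A = (δ_mix − δ_B)/(δ_A − δ_B) = (-70.2 − (-68.353))/(-83.722 − (-68.353))
f_A = -1.847 / -15.369 = 0.1202

0.120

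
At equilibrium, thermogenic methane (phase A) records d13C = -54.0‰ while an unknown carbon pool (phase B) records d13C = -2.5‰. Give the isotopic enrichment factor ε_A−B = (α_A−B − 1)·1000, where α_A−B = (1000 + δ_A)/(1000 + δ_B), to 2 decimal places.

α_A−B = (1000 + -54.0) / (1000 + -2.5) = 946.0 / 997.5 = 0.948371
ε_A−B = (0.948371 − 1) × 1000 = -51.629‰
(The approximation ε ≈ δ_A − δ_B would give -51.5‰.)

-51.63‰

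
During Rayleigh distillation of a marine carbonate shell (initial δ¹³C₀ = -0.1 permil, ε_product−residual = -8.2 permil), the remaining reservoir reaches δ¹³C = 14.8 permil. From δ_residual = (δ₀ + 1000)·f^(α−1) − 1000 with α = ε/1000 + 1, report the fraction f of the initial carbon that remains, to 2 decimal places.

0.16

α − 1 = ε/1000 = -0.0082
(δ_res + 1000)/(δ₀ + 1000) = (14.8 + 1000)/(-0.1 + 1000) = 1014.8/999.9 = 1.014901
f = 1.014901^(1/-0.0082) = exp(ln(1.014901)/-0.0082) = exp(0.01479/-0.0082)
f = exp(-1.8038) = 0.1647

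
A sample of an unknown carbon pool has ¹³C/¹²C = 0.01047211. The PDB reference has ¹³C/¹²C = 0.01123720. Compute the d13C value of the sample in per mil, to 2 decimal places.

-68.09 per mil

d13C = (R_sample / R_standard − 1) × 1000
R_sample / R_standard = 0.01047211 / 0.01123720 = 0.931915
d13C = (0.931915 − 1) × 1000 = -68.085 per mil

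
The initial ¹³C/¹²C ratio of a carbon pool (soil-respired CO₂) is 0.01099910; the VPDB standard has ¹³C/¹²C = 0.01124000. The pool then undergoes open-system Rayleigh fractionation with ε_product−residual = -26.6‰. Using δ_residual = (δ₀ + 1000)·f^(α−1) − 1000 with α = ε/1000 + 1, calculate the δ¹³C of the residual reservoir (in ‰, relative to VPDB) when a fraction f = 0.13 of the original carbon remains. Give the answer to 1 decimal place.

δ₀ = (0.01099910/0.01124000 − 1)×1000 = (0.978568 − 1)×1000 = -21.432‰
α − 1 = ε/1000 = -0.0266
f^(α−1) = 0.13^(-0.0266) = 1.055769
δ_res = (-21.432 + 1000) × 1.055769 − 1000 = 1033.142 − 1000 = 33.14‰

33.1‰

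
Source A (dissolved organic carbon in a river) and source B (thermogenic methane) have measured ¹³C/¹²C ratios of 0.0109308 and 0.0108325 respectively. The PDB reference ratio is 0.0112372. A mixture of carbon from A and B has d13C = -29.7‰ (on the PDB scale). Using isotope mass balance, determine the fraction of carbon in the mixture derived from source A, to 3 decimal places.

δ_A = (0.0109308/0.0112372 − 1)×1000 = (0.972733 − 1)×1000 = -27.267‰
δ_B = (0.0108325/0.0112372 − 1)×1000 = (0.963986 − 1)×1000 = -36.014‰
f_A = (δ_mix − δ_B)/(δ_A − δ_B) = (-29.7 − (-36.014))/(-27.267 − (-36.014))
f_A = 6.314 / 8.748 = 0.7218

0.722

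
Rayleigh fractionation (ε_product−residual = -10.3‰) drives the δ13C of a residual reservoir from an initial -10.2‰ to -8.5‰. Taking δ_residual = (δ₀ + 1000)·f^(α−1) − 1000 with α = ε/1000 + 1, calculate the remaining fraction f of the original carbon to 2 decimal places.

0.85

α − 1 = ε/1000 = -0.0103
(δ_res + 1000)/(δ₀ + 1000) = (-8.5 + 1000)/(-10.2 + 1000) = 991.5/989.8 = 1.001718
f = 1.001718^(1/-0.0103) = exp(ln(1.001718)/-0.0103) = exp(0.00172/-0.0103)
f = exp(-0.1666) = 0.8465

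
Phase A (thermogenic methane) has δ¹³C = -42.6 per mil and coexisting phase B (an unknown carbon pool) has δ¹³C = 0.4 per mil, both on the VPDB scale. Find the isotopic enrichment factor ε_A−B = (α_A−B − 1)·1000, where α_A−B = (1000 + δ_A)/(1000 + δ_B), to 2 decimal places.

-42.98 per mil

α_A−B = (1000 + -42.6) / (1000 + 0.4) = 957.4 / 1000.4 = 0.957017
ε_A−B = (0.957017 − 1) × 1000 = -42.983 per mil
(The approximation ε ≈ δ_A − δ_B would give -43.0 per mil.)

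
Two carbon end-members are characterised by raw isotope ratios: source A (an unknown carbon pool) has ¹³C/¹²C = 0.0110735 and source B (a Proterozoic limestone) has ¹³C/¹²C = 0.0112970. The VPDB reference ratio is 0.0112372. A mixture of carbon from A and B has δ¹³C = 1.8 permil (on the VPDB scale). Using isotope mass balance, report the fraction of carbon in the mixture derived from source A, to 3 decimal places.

δ_A = (0.0110735/0.0112372 − 1)×1000 = (0.985432 − 1)×1000 = -14.568 permil
δ_B = (0.0112970/0.0112372 − 1)×1000 = (1.005322 − 1)×1000 = 5.322 permil
f_A = (δ_mix − δ_B)/(δ_A − δ_B) = (1.8 − (5.322))/(-14.568 − (5.322))
f_A = -3.522 / -19.889 = 0.1771

0.177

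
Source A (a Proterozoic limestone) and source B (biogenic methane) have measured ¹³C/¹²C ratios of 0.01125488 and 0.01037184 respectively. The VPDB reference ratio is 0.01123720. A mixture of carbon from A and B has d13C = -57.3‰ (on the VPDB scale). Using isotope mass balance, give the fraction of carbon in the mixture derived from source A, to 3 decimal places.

0.251

δ_A = (0.01125488/0.01123720 − 1)×1000 = (1.001573 − 1)×1000 = 1.573‰
δ_B = (0.01037184/0.01123720 − 1)×1000 = (0.922991 − 1)×1000 = -77.009‰
f_A = (δ_mix − δ_B)/(δ_A − δ_B) = (-57.3 − (-77.009))/(1.573 − (-77.009))
f_A = 19.709 / 78.582 = 0.2508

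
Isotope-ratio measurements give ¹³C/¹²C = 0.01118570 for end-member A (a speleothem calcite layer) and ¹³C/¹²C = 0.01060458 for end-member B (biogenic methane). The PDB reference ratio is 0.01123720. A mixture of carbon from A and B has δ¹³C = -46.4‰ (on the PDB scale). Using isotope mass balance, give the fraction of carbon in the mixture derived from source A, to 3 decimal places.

0.191

δ_A = (0.01118570/0.01123720 − 1)×1000 = (0.995417 − 1)×1000 = -4.583‰
δ_B = (0.01060458/0.01123720 − 1)×1000 = (0.943703 − 1)×1000 = -56.297‰
f_A = (δ_mix − δ_B)/(δ_A − δ_B) = (-46.4 − (-56.297))/(-4.583 − (-56.297))
f_A = 9.897 / 51.714 = 0.1914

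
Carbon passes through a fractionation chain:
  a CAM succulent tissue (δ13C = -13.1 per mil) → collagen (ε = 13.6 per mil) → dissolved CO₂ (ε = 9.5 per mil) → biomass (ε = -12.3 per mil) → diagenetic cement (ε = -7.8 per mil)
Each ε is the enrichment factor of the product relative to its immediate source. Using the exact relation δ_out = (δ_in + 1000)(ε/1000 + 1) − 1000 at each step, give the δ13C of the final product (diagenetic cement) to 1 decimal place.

-10.4 per mil

step 1: δ = (-13.10 + 1000)·(13.6/1000 + 1) − 1000 = 0.32 per mil
step 2: δ = (0.32 + 1000)·(9.5/1000 + 1) − 1000 = 9.82 per mil
step 3: δ = (9.82 + 1000)·(-12.3/1000 + 1) − 1000 = -2.60 per mil
step 4: δ = (-2.60 + 1000)·(-7.8/1000 + 1) − 1000 = -10.38 per mil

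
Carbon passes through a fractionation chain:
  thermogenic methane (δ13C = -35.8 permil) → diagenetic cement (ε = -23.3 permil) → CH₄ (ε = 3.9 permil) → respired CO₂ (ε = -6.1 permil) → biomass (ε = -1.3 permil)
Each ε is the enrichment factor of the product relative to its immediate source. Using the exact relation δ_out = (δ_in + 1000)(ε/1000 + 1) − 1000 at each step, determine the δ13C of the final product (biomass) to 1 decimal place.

-61.6 permil

step 1: δ = (-35.80 + 1000)·(-23.3/1000 + 1) − 1000 = -58.27 permil
step 2: δ = (-58.27 + 1000)·(3.9/1000 + 1) − 1000 = -54.59 permil
step 3: δ = (-54.59 + 1000)·(-6.1/1000 + 1) − 1000 = -60.36 permil
step 4: δ = (-60.36 + 1000)·(-1.3/1000 + 1) − 1000 = -61.58 permil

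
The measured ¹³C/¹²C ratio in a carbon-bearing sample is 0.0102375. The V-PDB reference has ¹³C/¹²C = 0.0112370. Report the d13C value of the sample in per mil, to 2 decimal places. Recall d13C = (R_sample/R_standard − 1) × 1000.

-88.95 per mil

d13C = (R_sample / R_standard − 1) × 1000
R_sample / R_standard = 0.0102375 / 0.0112370 = 0.911053
d13C = (0.911053 − 1) × 1000 = -88.947 per mil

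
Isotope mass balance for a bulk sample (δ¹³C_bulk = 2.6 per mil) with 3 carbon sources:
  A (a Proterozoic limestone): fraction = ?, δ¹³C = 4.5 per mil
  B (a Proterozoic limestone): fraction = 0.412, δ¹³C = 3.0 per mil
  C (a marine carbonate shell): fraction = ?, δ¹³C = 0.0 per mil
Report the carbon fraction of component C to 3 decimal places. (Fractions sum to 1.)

Let f_C and f_A be the unknown fractions; fractions sum to 1 so f_C + f_A = 0.588.
Mass balance: Σ fᵢ·δᵢ = δ_bulk ⇒ f_C·(0.0) + f_A·(4.5) = 2.6 − (1.236) = 1.364
Substitute f_A = 0.588 − f_C:
f_C·(0.0 − 4.5) = 1.364 − 0.588×(4.5) = -1.282
f_C = -1.282 / -4.5 = 0.2849

0.285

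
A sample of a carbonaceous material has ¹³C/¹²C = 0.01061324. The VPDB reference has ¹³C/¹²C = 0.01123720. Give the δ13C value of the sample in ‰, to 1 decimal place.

δ13C = (R_sample / R_standard − 1) × 1000
R_sample / R_standard = 0.01061324 / 0.01123720 = 0.944474
δ13C = (0.944474 − 1) × 1000 = -55.53‰

-55.5‰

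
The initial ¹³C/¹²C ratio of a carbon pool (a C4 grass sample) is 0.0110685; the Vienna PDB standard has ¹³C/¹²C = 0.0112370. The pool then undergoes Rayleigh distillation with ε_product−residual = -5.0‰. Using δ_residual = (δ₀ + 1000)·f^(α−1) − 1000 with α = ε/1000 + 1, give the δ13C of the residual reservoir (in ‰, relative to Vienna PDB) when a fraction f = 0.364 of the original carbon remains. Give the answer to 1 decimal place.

δ₀ = (0.0110685/0.0112370 − 1)×1000 = (0.985005 − 1)×1000 = -14.995‰
α − 1 = ε/1000 = -0.0050
f^(α−1) = 0.364^(-0.0050) = 1.005066
δ_res = (-14.995 + 1000) × 1.005066 − 1000 = 989.995 − 1000 = -10.01‰

-10.0‰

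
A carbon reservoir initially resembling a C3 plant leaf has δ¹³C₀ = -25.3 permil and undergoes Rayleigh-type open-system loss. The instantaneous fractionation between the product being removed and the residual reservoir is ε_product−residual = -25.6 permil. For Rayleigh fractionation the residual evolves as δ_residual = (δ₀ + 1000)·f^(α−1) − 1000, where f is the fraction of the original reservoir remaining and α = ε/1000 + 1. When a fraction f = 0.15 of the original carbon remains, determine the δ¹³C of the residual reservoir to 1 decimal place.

23.2 permil

Rayleigh residual: δ_res = (δ₀ + 1000)·f^(α−1) − 1000
α = ε/1000 + 1 = 0.97440, so α − 1 = -0.02560
f^(α−1) = 0.15^(-0.02560) = 1.049765
δ_res = (-25.3 + 1000) × 1.049765 − 1000 = 1023.206 − 1000 = 23.21 permil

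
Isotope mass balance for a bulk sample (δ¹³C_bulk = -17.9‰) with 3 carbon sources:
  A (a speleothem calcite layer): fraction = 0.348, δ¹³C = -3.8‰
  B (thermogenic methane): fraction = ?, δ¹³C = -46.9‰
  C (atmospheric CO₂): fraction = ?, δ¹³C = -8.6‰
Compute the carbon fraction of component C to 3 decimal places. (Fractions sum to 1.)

0.366

Let f_C and f_B be the unknown fractions; fractions sum to 1 so f_C + f_B = 0.652.
Mass balance: Σ fᵢ·δᵢ = δ_bulk ⇒ f_C·(-8.6) + f_B·(-46.9) = -17.9 − (-1.322) = -16.578
Substitute f_B = 0.652 − f_C:
f_C·(-8.6 − -46.9) = -16.578 − 0.652×(-46.9) = 14.001
f_C = 14.001 / 38.3 = 0.3656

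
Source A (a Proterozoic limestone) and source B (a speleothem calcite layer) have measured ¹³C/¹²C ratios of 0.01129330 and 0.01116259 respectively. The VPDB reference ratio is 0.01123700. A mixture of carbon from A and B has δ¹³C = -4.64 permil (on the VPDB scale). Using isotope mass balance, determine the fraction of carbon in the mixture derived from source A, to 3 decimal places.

δ_A = (0.01129330/0.01123700 − 1)×1000 = (1.005010 − 1)×1000 = 5.010 permil
δ_B = (0.01116259/0.01123700 − 1)×1000 = (0.993378 − 1)×1000 = -6.622 permil
f_A = (δ_mix − δ_B)/(δ_A − δ_B) = (-4.64 − (-6.622))/(5.010 − (-6.622))
f_A = 1.982 / 11.632 = 0.1704

0.170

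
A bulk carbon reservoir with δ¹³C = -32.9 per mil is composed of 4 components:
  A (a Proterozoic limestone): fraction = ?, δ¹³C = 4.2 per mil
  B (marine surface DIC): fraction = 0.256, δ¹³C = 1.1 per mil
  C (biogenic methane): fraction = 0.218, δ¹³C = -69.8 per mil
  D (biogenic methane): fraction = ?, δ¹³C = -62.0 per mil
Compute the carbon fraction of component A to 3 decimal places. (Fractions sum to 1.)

Let f_A and f_D be the unknown fractions; fractions sum to 1 so f_A + f_D = 0.526.
Mass balance: Σ fᵢ·δᵢ = δ_bulk ⇒ f_A·(4.2) + f_D·(-62.0) = -32.9 − (-14.935) = -17.965
Substitute f_D = 0.526 − f_A:
f_A·(4.2 − -62.0) = -17.965 − 0.526×(-62.0) = 14.647
f_A = 14.647 / 66.2 = 0.2213

0.221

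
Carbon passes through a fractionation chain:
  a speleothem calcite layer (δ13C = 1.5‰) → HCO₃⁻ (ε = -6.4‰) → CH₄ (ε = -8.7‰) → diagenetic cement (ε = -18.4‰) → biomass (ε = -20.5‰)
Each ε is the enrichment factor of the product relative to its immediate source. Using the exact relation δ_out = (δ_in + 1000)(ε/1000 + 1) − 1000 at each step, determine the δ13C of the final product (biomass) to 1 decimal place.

-51.6‰

step 1: δ = (1.50 + 1000)·(-6.4/1000 + 1) − 1000 = -4.91‰
step 2: δ = (-4.91 + 1000)·(-8.7/1000 + 1) − 1000 = -13.57‰
step 3: δ = (-13.57 + 1000)·(-18.4/1000 + 1) − 1000 = -31.72‰
step 4: δ = (-31.72 + 1000)·(-20.5/1000 + 1) − 1000 = -51.57‰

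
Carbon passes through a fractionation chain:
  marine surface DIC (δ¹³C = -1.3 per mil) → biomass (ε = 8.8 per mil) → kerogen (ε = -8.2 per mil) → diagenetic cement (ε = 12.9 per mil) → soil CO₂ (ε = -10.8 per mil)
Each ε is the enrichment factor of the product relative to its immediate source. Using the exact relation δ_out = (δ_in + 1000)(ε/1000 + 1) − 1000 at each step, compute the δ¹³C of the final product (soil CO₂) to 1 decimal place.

1.2 per mil

step 1: δ = (-1.30 + 1000)·(8.8/1000 + 1) − 1000 = 7.49 per mil
step 2: δ = (7.49 + 1000)·(-8.2/1000 + 1) − 1000 = -0.77 per mil
step 3: δ = (-0.77 + 1000)·(12.9/1000 + 1) − 1000 = 12.12 per mil
step 4: δ = (12.12 + 1000)·(-10.8/1000 + 1) − 1000 = 1.19 per mil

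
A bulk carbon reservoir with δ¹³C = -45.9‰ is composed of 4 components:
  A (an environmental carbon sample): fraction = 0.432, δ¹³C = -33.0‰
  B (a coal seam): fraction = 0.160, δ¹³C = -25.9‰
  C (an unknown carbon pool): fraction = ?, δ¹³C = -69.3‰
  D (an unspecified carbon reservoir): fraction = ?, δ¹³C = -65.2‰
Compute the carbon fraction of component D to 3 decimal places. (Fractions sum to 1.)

0.189

Let f_D and f_C be the unknown fractions; fractions sum to 1 so f_D + f_C = 0.408.
Mass balance: Σ fᵢ·δᵢ = δ_bulk ⇒ f_D·(-65.2) + f_C·(-69.3) = -45.9 − (-18.400) = -27.500
Substitute f_C = 0.408 − f_D:
f_D·(-65.2 − -69.3) = -27.500 − 0.408×(-69.3) = 0.774
f_D = 0.774 / 4.1 = 0.1889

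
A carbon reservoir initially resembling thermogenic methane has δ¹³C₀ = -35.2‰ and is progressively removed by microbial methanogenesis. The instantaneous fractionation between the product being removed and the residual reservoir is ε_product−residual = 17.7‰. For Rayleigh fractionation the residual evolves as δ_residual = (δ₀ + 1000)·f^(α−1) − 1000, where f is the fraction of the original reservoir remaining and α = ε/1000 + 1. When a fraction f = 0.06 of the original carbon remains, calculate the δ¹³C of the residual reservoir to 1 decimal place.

Rayleigh residual: δ_res = (δ₀ + 1000)·f^(α−1) − 1000
α = ε/1000 + 1 = 1.01770, so α − 1 = 0.01770
f^(α−1) = 0.06^(0.01770) = 0.951422
δ_res = (-35.2 + 1000) × 0.951422 − 1000 = 917.932 − 1000 = -82.07‰

-82.1‰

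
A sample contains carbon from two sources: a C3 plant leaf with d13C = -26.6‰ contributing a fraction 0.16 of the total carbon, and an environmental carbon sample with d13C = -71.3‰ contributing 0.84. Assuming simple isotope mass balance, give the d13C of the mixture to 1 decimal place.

δ_mix = f_A·δ_A + f_B·δ_B
δ_mix = 0.16 × (-26.6) + 0.84 × (-71.3)
δ_mix = -4.26 + -59.89 = -64.15‰

-64.1‰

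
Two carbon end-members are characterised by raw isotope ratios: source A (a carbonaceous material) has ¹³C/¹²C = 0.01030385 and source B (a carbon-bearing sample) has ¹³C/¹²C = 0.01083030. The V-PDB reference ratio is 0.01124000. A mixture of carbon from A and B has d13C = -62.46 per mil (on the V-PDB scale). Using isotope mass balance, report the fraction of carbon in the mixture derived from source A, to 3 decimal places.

δ_A = (0.01030385/0.01124000 − 1)×1000 = (0.916713 − 1)×1000 = -83.287 per mil
δ_B = (0.01083030/0.01124000 − 1)×1000 = (0.963550 − 1)×1000 = -36.450 per mil
f_A = (δ_mix − δ_B)/(δ_A − δ_B) = (-62.46 − (-36.450))/(-83.287 − (-36.450))
f_A = -26.010 / -46.837 = 0.5553

0.555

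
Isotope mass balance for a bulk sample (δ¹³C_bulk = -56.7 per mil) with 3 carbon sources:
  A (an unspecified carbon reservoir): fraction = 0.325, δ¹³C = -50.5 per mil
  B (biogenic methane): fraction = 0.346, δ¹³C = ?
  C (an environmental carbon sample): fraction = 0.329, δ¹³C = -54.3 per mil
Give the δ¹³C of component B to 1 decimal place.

-64.8 per mil

Isotope mass balance: δ_bulk = Σ fᵢ·δᵢ.
-56.7 = 0.325×(-50.5) + 0.346×δ_B + 0.329×(-54.3)
0.346·δ_B = -56.7 − (-34.277) = -22.423
δ_B = -22.423 / 0.346 = -64.81 per mil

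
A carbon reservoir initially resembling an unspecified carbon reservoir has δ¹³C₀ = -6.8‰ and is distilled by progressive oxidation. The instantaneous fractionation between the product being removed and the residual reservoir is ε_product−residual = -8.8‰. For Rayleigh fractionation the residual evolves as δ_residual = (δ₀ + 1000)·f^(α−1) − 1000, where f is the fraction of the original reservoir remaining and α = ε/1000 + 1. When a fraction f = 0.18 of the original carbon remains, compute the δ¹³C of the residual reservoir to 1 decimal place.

Rayleigh residual: δ_res = (δ₀ + 1000)·f^(α−1) − 1000
α = ε/1000 + 1 = 0.99120, so α − 1 = -0.00880
f^(α−1) = 0.18^(-0.00880) = 1.015205
δ_res = (-6.8 + 1000) × 1.015205 − 1000 = 1008.301 − 1000 = 8.30‰

8.3‰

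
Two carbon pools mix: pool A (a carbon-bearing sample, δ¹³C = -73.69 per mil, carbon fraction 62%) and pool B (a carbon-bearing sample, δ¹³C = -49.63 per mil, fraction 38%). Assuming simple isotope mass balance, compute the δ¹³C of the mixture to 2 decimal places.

δ_mix = f_A·δ_A + f_B·δ_B
δ_mix = 0.62 × (-73.69) + 0.38 × (-49.63)
δ_mix = -45.688 + -18.859 = -64.547 per mil

-64.55 per mil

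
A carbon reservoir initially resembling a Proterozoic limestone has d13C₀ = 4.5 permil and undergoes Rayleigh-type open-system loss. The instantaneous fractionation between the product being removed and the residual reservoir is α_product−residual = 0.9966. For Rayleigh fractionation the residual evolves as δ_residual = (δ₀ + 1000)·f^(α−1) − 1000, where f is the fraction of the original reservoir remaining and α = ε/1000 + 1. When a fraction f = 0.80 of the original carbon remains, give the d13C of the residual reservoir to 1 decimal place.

5.3 permil

Rayleigh residual: δ_res = (δ₀ + 1000)·f^(α−1) − 1000
α − 1 = -0.00340
f^(α−1) = 0.80^(-0.00340) = 1.000759
δ_res = (4.5 + 1000) × 1.000759 − 1000 = 1005.262 − 1000 = 5.26 permil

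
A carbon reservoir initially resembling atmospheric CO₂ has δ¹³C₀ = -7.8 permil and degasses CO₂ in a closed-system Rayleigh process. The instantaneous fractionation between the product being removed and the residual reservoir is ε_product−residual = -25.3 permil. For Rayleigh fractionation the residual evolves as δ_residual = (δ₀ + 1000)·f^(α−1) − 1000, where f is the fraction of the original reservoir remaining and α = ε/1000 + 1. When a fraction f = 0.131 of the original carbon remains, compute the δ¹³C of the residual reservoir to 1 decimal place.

Rayleigh residual: δ_res = (δ₀ + 1000)·f^(α−1) − 1000
α = ε/1000 + 1 = 0.97470, so α − 1 = -0.02530
f^(α−1) = 0.131^(-0.02530) = 1.052769
δ_res = (-7.8 + 1000) × 1.052769 − 1000 = 1044.557 − 1000 = 44.56 permil

44.6 permil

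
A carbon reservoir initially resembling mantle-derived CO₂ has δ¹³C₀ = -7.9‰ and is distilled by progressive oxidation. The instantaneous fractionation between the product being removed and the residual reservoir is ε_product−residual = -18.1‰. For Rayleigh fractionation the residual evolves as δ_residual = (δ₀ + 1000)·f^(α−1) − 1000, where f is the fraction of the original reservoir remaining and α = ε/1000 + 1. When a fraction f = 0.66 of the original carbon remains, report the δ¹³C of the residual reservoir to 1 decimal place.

-0.4‰

Rayleigh residual: δ_res = (δ₀ + 1000)·f^(α−1) − 1000
α = ε/1000 + 1 = 0.98190, so α − 1 = -0.01810
f^(α−1) = 0.66^(-0.01810) = 1.007549
δ_res = (-7.9 + 1000) × 1.007549 − 1000 = 999.590 − 1000 = -0.41‰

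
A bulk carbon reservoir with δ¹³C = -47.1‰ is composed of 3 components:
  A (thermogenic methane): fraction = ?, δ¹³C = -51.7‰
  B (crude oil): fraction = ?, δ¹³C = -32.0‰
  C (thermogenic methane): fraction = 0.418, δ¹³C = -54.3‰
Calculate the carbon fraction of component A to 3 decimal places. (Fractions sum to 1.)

Let f_A and f_B be the unknown fractions; fractions sum to 1 so f_A + f_B = 0.582.
Mass balance: Σ fᵢ·δᵢ = δ_bulk ⇒ f_A·(-51.7) + f_B·(-32.0) = -47.1 − (-22.697) = -24.403
Substitute f_B = 0.582 − f_A:
f_A·(-51.7 − -32.0) = -24.403 − 0.582×(-32.0) = -5.779
f_A = -5.779 / -19.7 = 0.2933

0.293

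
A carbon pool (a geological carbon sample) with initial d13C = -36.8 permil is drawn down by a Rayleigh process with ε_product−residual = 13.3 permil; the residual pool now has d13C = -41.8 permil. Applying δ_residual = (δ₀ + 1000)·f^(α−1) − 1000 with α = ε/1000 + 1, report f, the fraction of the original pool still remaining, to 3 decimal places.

α − 1 = ε/1000 = 0.0133
(δ_res + 1000)/(δ₀ + 1000) = (-41.8 + 1000)/(-36.8 + 1000) = 958.2/963.2 = 0.994809
f = 0.994809^(1/0.0133) = exp(ln(0.994809)/0.0133) = exp(-0.00520/0.0133)
f = exp(-0.3913) = 0.6762

0.676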